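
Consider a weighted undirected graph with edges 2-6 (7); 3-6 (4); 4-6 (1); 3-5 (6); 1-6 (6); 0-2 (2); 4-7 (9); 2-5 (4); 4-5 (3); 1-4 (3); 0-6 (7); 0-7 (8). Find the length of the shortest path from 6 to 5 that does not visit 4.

Paths from 6 to 5 avoiding 4:
6 → 3 → 5: 4 + 6 = 10
6 → 0 → 2 → 5: 7 + 2 + 4 = 13
6 → 2 → 5: 7 + 4 = 11
Shortest: 10.

10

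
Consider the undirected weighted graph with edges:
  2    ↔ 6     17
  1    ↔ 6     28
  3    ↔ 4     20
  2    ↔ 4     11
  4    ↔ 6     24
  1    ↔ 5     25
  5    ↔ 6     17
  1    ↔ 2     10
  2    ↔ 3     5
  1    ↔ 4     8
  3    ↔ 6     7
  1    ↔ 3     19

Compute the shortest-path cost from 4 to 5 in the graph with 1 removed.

40

Paths from 4 to 5 avoiding 1:
4 - 3 - 6 - 5: 20 + 7 + 17 = 44
4 - 2 - 3 - 6 - 5: 11 + 5 + 7 + 17 = 40
4 - 2 - 6 - 5: 11 + 17 + 17 = 45
4 - 3 - 2 - 6 - 5: 20 + 5 + 17 + 17 = 59
4 - 6 - 5: 24 + 17 = 41
The minimum is 40.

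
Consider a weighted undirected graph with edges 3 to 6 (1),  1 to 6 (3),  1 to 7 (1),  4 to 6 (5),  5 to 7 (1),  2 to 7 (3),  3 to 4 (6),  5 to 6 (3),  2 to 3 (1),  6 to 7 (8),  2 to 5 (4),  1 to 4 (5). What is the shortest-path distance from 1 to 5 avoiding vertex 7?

A few of the 1→5 routes:
1 -> 6 -> 5: 3 + 3 = 6
1 -> 4 -> 3 -> 6 -> 5: 5 + 6 + 1 + 3 = 15
1 -> 6 -> 3 -> 2 -> 5: 3 + 1 + 1 + 4 = 9
1 -> 4 -> 6 -> 5: 5 + 5 + 3 = 13
Shortest: 6.

6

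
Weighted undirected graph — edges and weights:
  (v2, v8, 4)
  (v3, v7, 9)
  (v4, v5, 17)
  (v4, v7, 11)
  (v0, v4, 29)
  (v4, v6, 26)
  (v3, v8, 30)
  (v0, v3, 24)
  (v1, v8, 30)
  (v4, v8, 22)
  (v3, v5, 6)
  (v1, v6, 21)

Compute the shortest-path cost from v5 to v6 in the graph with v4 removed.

Candidate routes:
v5 - v3 - v8 - v1 - v6: 6 + 30 + 30 + 21 = 87
Shortest: 87.

87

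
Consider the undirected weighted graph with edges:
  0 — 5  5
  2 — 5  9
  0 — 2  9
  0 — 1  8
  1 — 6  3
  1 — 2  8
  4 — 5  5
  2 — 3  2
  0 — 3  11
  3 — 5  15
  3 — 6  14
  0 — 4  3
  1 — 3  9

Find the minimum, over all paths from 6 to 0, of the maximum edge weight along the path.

Comparing a few candidate routes:
6 → 1 → 3 → 2 → 5 → 4 → 0: max(3, 9, 2, 9, 5, 3) = 9
6 → 1 → 3 → 2 → 0: max(3, 9, 2, 9) = 9
6 → 1 → 3 → 2 → 5 → 0: max(3, 9, 2, 9, 5) = 9
6 → 1 → 2 → 0: max(3, 8, 9) = 9
6 → 1 → 0: max(3, 8) = 8
The minimum achievable maximum is 8.

8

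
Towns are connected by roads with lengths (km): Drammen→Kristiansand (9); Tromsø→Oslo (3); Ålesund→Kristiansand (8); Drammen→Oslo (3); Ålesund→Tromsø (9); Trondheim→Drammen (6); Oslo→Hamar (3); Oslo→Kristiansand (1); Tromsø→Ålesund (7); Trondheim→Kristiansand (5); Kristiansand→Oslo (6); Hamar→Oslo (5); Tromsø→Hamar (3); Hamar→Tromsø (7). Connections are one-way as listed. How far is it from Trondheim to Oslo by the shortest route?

9

Paths from Trondheim to Oslo:
Trondheim - Drammen - Kristiansand - Oslo: 6 + 9 + 6 = 21
Trondheim - Drammen - Oslo: 6 + 3 = 9
Trondheim - Kristiansand - Oslo: 5 + 6 = 11
Shortest: 9 km.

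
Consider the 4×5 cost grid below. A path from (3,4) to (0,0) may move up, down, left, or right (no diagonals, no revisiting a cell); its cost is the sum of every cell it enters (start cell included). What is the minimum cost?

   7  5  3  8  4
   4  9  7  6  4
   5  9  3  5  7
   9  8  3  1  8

37

Path r3c4 → r3c3 → r3c2 → r2c2 → r1c2 → r0c2 → r0c1 → r0c0: 8 + 1 + 3 + 3 + 7 + 3 + 5 + 7 = 37.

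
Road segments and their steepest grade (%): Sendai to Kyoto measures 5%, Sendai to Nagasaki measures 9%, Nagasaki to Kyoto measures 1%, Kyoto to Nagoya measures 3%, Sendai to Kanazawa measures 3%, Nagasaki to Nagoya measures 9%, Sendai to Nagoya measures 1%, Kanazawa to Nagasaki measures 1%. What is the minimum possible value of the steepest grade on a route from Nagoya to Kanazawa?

3

Checking several routes:
Nagoya → Kyoto → Nagasaki → Kanazawa: max(3, 1, 1) = 3
Nagoya → Sendai → Kanazawa: max(1, 3) = 3
Nagoya → Kyoto → Sendai → Kanazawa: max(3, 5, 3) = 5
Smallest bottleneck: 3%.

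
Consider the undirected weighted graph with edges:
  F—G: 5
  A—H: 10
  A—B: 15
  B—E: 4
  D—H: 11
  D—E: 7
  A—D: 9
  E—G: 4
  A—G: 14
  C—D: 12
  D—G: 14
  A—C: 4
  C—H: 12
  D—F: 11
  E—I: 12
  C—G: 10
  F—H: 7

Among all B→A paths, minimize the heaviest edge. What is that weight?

9

Checking several routes:
B-E-G-F-H-A: max(4, 4, 5, 7, 10) = 10
B-E-D-F-H-A: max(4, 7, 11, 7, 10) = 11
B-E-D-A: max(4, 7, 9) = 9
B-E-G-C-A: max(4, 4, 10, 4) = 10
Smallest bottleneck: 9.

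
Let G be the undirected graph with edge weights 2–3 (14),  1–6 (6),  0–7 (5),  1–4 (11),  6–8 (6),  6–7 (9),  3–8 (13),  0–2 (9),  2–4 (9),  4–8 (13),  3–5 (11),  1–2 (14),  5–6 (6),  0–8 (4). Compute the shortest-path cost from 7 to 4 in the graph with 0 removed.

26

Some routes from 7 to 4 avoiding 0:
7 - 6 - 8 - 4: 9 + 6 + 13 = 28
7 - 6 - 5 - 3 - 2 - 4: 9 + 6 + 11 + 14 + 9 = 49
7 - 6 - 1 - 4: 9 + 6 + 11 = 26
7 - 6 - 1 - 2 - 4: 9 + 6 + 14 + 9 = 38
7 - 6 - 8 - 3 - 2 - 4: 9 + 6 + 13 + 14 + 9 = 51
Shortest: 26.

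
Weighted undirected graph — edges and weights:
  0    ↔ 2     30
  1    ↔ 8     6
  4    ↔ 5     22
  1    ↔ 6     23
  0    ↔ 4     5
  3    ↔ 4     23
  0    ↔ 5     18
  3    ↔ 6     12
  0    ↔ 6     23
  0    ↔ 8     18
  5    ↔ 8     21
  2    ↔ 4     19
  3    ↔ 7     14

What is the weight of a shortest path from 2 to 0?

Comparing a few candidate routes:
2 - 0: 30
2 - 4 - 0: 19 + 5 = 24
2 - 4 - 5 - 0: 19 + 22 + 18 = 59
Best route has total 24.

24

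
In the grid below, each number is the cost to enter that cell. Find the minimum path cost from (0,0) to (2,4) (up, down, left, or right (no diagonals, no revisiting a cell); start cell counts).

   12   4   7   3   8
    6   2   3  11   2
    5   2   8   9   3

Take r0c0 → r0c1 → r1c1 → r1c2 → r1c3 → r1c4 → r2c4 for a total of 12 + 4 + 2 + 3 + 11 + 2 + 3 = 37.

37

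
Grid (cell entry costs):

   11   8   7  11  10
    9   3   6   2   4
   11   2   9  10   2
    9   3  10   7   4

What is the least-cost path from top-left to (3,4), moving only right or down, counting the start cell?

Cheapest: r0c0→r0c1→r1c1→r1c2→r1c3→r1c4→r2c4→r3c4
  11 + 8 + 3 + 6 + 2 + 4 + 2 + 4 = 40
(Top row then right column would cost 57.)

40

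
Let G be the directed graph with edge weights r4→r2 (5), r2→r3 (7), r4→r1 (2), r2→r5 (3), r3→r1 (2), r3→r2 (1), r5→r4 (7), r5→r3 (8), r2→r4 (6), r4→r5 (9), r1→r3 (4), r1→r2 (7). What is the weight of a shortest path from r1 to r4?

Paths from r1 to r4:
r1→r3→r2→r4: 4 + 1 + 6 = 11
r1→r3→r2→r5→r4: 4 + 1 + 3 + 7 = 15
r1→r2→r4: 7 + 6 = 13
r1→r2→r5→r4: 7 + 3 + 7 = 17
Best route has total 11.

11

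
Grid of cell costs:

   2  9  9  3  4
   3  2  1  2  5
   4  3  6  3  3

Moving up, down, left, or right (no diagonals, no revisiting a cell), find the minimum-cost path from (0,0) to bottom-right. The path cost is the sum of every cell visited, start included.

16

One optimal route is [0,0]→[1,0]→[1,1]→[1,2]→[1,3]→[2,3]→[2,4].
Its cost is 2 + 3 + 2 + 1 + 2 + 3 + 3 = 16.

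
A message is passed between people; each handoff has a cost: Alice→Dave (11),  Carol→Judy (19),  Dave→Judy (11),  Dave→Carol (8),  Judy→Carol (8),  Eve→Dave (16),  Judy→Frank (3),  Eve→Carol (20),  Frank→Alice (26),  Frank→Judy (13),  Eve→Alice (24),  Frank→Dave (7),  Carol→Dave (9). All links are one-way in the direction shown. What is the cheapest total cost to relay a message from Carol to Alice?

Routes from Carol to Alice:
Carol -> Judy -> Frank -> Alice: 19 + 3 + 26 = 48
Carol -> Dave -> Judy -> Frank -> Alice: 9 + 11 + 3 + 26 = 49
The minimum is 48.

48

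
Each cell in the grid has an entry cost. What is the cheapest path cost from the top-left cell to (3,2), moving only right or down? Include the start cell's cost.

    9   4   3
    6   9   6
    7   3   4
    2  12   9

One optimal route is [0,0] -> [0,1] -> [0,2] -> [1,2] -> [2,2] -> [3,2].
Its cost is 9 + 4 + 3 + 6 + 4 + 9 = 35.

35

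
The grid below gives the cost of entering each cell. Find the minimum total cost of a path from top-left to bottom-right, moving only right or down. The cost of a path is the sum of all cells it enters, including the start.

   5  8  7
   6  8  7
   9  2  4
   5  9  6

31

Path (0,0) → (1,0) → (1,1) → (2,1) → (2,2) → (3,2): 5 + 6 + 8 + 2 + 4 + 6 = 31.
(Top row then right column would cost 37.)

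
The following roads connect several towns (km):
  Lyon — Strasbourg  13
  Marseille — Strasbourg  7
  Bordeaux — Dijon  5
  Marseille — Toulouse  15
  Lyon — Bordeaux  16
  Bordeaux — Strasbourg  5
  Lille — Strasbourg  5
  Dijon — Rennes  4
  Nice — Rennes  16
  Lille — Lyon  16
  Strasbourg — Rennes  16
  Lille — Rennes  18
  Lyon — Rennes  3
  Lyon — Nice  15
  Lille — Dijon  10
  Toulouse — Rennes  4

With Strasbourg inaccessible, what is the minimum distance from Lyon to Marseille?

22

Some routes from Lyon to Marseille avoiding Strasbourg:
Lyon→Bordeaux→Dijon→Rennes→Toulouse→Marseille: 16 + 5 + 4 + 4 + 15 = 44
Lyon→Lille→Dijon→Rennes→Toulouse→Marseille: 16 + 10 + 4 + 4 + 15 = 49
Lyon→Nice→Rennes→Toulouse→Marseille: 15 + 16 + 4 + 15 = 50
Lyon→Lille→Rennes→Toulouse→Marseille: 16 + 18 + 4 + 15 = 53
Lyon→Rennes→Toulouse→Marseille: 3 + 4 + 15 = 22
The minimum is 22 km.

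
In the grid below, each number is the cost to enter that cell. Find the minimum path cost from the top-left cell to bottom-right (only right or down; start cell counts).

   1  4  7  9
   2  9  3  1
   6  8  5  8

One optimal route is (0,0) (0,1) (0,2) (1,2) (1,3) (2,3).
Its cost is 1 + 4 + 7 + 3 + 1 + 8 = 24.
For comparison, the top-then-right route costs 30.

24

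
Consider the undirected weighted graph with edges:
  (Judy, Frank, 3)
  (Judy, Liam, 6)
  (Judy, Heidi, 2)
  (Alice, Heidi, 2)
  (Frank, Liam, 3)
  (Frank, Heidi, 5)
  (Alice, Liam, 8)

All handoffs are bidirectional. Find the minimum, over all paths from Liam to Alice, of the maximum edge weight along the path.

3

Checking several routes:
Liam -> Judy -> Frank -> Heidi -> Alice: max(6, 3, 5, 2) = 6
Liam -> Frank -> Heidi -> Alice: max(3, 5, 2) = 5
Liam -> Frank -> Judy -> Heidi -> Alice: max(3, 3, 2, 2) = 3
The minimum achievable maximum is 3.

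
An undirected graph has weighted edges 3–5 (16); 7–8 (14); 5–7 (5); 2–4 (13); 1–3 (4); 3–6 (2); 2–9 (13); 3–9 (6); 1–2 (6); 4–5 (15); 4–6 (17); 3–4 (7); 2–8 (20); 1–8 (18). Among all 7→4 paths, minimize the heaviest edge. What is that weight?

15

Comparing a few candidate routes:
7 -> 5 -> 3 -> 1 -> 2 -> 4: max(5, 16, 4, 6, 13) = 16
7 -> 5 -> 3 -> 6 -> 4: max(5, 16, 2, 17) = 17
7 -> 5 -> 3 -> 9 -> 2 -> 4: max(5, 16, 6, 13, 13) = 16
7 -> 5 -> 4: max(5, 15) = 15
7 -> 5 -> 3 -> 4: max(5, 16, 7) = 16
The minimum achievable maximum is 15.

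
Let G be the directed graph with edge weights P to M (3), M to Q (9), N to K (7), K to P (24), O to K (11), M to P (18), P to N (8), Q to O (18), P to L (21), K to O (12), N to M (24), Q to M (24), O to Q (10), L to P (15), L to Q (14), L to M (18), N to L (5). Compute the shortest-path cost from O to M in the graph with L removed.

Routes from O to M avoiding L:
O-Q-M: 10 + 24 = 34
O-K-P-N-M: 11 + 24 + 8 + 24 = 67
O-K-P-M: 11 + 24 + 3 = 38
Best route has total 34.

34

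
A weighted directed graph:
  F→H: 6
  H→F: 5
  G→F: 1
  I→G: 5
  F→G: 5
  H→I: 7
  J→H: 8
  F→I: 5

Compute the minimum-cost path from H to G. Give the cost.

10

Routes from H to G:
H -> F -> G: 5 + 5 = 10
H -> F -> I -> G: 5 + 5 + 5 = 15
H -> I -> G: 7 + 5 = 12
Best route has total 10.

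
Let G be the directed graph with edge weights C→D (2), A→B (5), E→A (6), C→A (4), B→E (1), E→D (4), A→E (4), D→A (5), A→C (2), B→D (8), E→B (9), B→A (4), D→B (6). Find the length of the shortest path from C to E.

8

Routes from C to E:
C → D → B → A → E: 2 + 6 + 4 + 4 = 16
C → A → B → E: 4 + 5 + 1 = 10
C → A → E: 4 + 4 = 8
C → D → A → B → E: 2 + 5 + 5 + 1 = 13
C → D → A → E: 2 + 5 + 4 = 11
C → D → B → E: 2 + 6 + 1 = 9
Shortest: 8.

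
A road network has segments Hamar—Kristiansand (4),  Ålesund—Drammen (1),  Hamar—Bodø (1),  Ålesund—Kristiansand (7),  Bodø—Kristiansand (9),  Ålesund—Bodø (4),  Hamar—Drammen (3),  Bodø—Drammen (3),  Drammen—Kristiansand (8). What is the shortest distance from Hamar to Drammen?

Comparing a few candidate routes:
Hamar -> Kristiansand -> Ålesund -> Drammen: 4 + 7 + 1 = 12
Hamar -> Drammen: 3
Hamar -> Bodø -> Ålesund -> Drammen: 1 + 4 + 1 = 6
Hamar -> Bodø -> Drammen: 1 + 3 = 4
Hamar -> Kristiansand -> Drammen: 4 + 8 = 12
Hamar -> Kristiansand -> Bodø -> Drammen: 4 + 9 + 3 = 16
Best route has total 3 km.

3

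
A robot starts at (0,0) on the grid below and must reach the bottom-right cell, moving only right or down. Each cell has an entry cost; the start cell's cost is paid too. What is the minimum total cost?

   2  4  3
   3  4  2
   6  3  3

Take [0,0]→[0,1]→[0,2]→[1,2]→[2,2] for a total of 2 + 4 + 3 + 2 + 3 = 14.

14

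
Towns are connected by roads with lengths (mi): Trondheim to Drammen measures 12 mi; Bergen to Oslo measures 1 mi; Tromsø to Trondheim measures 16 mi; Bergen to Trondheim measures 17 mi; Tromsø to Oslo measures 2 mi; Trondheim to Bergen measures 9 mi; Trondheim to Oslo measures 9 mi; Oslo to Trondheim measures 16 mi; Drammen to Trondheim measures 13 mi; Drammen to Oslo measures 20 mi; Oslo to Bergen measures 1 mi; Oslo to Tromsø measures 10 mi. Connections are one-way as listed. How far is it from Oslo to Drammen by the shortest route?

Routes from Oslo to Drammen:
Oslo → Tromsø → Trondheim → Drammen: 10 + 16 + 12 = 38
Oslo → Trondheim → Drammen: 16 + 12 = 28
Oslo → Bergen → Trondheim → Drammen: 1 + 17 + 12 = 30
The minimum is 28 mi.

28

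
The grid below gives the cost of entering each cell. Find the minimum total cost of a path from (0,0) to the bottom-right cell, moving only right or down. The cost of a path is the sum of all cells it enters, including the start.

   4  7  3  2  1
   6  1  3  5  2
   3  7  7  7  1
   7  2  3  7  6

26

Best path: r0c0 r0c1 r0c2 r0c3 r0c4 r1c4 r2c4 r3c4
Cost: 4 + 7 + 3 + 2 + 1 + 2 + 1 + 6 = 26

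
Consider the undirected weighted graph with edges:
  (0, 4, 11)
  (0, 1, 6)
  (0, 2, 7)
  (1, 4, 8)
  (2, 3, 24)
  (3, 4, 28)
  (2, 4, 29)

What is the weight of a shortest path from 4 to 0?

Some routes from 4 to 0:
4→2→0: 29 + 7 = 36
4→0: 11
4→1→0: 8 + 6 = 14
The minimum is 11.

11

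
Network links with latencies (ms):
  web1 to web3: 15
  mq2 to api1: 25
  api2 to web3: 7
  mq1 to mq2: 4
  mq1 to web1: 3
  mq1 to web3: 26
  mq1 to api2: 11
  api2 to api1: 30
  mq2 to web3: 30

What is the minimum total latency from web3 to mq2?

Checking several routes:
web3 - mq1 - mq2: 26 + 4 = 30
web3 - web1 - mq1 - mq2: 15 + 3 + 4 = 22
web3 - api2 - mq1 - mq2: 7 + 11 + 4 = 22
The minimum is 22 ms.

22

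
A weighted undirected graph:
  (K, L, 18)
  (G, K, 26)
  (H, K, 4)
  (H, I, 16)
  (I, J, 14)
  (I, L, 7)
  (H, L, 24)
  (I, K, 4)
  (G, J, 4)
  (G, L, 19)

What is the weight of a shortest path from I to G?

18

Some routes from I to G:
I -> K -> G: 4 + 26 = 30
I -> J -> G: 14 + 4 = 18
I -> K -> L -> G: 4 + 18 + 19 = 41
I -> H -> K -> G: 16 + 4 + 26 = 46
I -> L -> G: 7 + 19 = 26
Shortest: 18.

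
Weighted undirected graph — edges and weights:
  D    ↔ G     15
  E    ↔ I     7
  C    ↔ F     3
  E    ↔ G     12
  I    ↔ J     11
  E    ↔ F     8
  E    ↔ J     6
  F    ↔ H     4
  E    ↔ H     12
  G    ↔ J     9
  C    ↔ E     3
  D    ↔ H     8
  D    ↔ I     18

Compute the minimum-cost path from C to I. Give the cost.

10

Comparing a few candidate routes:
C - F - E - I: 3 + 8 + 7 = 18
C - F - H - E - I: 3 + 4 + 12 + 7 = 26
C - E - I: 3 + 7 = 10
C - F - E - J - I: 3 + 8 + 6 + 11 = 28
C - E - J - I: 3 + 6 + 11 = 20
Best route has total 10.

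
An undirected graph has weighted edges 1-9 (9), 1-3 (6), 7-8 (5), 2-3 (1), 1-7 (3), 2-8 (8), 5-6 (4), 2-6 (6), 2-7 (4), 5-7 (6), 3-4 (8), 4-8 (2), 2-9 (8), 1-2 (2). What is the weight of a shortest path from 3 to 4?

Checking several routes:
3 → 2 → 8 → 4: 1 + 8 + 2 = 11
3 → 4: 8
3 → 2 → 1 → 7 → 8 → 4: 1 + 2 + 3 + 5 + 2 = 13
3 → 2 → 7 → 8 → 4: 1 + 4 + 5 + 2 = 12
The minimum is 8.

8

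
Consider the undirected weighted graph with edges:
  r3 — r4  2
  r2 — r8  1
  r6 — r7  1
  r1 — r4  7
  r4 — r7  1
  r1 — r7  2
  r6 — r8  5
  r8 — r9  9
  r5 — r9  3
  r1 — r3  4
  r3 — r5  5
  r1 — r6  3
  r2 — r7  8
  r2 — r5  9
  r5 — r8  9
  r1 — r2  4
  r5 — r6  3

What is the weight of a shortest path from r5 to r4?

5

Comparing a few candidate routes:
r5 - r6 - r1 - r7 - r4: 3 + 3 + 2 + 1 = 9
r5 - r6 - r7 - r4: 3 + 1 + 1 = 5
r5 - r3 - r4: 5 + 2 = 7
r5 - r3 - r1 - r7 - r4: 5 + 4 + 2 + 1 = 12
The minimum is 5.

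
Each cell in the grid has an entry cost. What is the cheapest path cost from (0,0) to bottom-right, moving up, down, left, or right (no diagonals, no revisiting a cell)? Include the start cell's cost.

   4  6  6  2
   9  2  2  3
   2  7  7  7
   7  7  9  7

Best path: (0,0) -> (0,1) -> (1,1) -> (1,2) -> (1,3) -> (2,3) -> (3,3)
Cost: 4 + 6 + 2 + 2 + 3 + 7 + 7 = 31

31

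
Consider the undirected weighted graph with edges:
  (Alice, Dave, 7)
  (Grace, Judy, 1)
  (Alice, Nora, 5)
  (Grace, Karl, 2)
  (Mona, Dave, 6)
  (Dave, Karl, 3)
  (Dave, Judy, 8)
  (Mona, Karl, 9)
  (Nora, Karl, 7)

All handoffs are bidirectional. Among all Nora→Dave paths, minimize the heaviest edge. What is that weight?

7

Routes from Nora to Dave:
Nora - Karl - Grace - Judy - Dave: max(7, 2, 1, 8) = 8
Nora - Karl - Mona - Dave: max(7, 9, 6) = 9
Nora - Alice - Dave: max(5, 7) = 7
Nora - Karl - Dave: max(7, 3) = 7
The minimum achievable maximum is 7.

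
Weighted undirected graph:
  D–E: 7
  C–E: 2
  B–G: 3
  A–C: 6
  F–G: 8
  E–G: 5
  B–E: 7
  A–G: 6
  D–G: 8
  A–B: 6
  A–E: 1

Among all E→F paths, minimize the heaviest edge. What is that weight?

8

A few of the E→F routes:
E→C→A→G→F: max(2, 6, 6, 8) = 8
E→B→G→F: max(7, 3, 8) = 8
E→A→G→F: max(1, 6, 8) = 8
E→C→A→B→G→F: max(2, 6, 6, 3, 8) = 8
E→A→B→G→F: max(1, 6, 3, 8) = 8
Best route has worst link 8.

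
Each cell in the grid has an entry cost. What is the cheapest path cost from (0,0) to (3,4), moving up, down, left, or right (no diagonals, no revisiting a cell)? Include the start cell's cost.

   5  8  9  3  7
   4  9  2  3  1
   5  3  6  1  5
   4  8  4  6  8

Cheapest: (0,0) (1,0) (1,1) (1,2) (1,3) (1,4) (2,4) (3,4)
  5 + 4 + 9 + 2 + 3 + 1 + 5 + 8 = 37

37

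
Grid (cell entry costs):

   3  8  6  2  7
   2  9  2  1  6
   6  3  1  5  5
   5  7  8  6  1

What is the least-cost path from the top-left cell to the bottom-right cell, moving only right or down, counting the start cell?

Cheapest: (0,0) (1,0) (2,0) (2,1) (2,2) (2,3) (2,4) (3,4)
  3 + 2 + 6 + 3 + 1 + 5 + 5 + 1 = 26

26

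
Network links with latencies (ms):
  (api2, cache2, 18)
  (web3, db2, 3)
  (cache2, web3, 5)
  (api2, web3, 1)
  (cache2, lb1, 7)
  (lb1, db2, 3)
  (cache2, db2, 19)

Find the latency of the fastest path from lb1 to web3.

6

Paths from lb1 to web3:
lb1-cache2-db2-web3: 7 + 19 + 3 = 29
lb1-cache2-api2-web3: 7 + 18 + 1 = 26
lb1-db2-cache2-web3: 3 + 19 + 5 = 27
lb1-db2-cache2-api2-web3: 3 + 19 + 18 + 1 = 41
lb1-cache2-web3: 7 + 5 = 12
lb1-db2-web3: 3 + 3 = 6
Best route has total 6 ms.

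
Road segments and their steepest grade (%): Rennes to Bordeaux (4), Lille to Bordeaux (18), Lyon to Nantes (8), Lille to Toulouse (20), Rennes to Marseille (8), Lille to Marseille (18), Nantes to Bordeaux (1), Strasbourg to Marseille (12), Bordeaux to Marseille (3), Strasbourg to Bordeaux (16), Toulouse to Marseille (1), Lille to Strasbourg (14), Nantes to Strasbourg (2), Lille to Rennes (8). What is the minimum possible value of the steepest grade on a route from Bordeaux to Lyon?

Some routes from Bordeaux to Lyon:
Bordeaux → Rennes → Lille → Strasbourg → Nantes → Lyon: max(4, 8, 14, 2, 8) = 14
Bordeaux → Marseille → Strasbourg → Nantes → Lyon: max(3, 12, 2, 8) = 12
Bordeaux → Nantes → Lyon: max(1, 8) = 8
Bordeaux → Rennes → Marseille → Strasbourg → Nantes → Lyon: max(4, 8, 12, 2, 8) = 12
The minimum achievable maximum is 8%.

8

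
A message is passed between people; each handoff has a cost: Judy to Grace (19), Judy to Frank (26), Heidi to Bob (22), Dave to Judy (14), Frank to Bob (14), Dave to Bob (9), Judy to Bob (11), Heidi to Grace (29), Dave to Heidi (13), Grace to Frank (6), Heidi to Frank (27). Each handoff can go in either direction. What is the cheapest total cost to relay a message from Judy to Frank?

A few of the Judy→Frank routes:
Judy - Dave - Bob - Frank: 14 + 9 + 14 = 37
Judy - Bob - Frank: 11 + 14 = 25
Judy - Dave - Heidi - Frank: 14 + 13 + 27 = 54
Judy - Frank: 26
Judy - Grace - Frank: 19 + 6 = 25
Best route has total 25.

25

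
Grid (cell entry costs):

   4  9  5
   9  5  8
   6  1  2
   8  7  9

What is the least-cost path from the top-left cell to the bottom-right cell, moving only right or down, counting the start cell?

Path [0,0] [0,1] [1,1] [2,1] [2,2] [3,2]: 4 + 9 + 5 + 1 + 2 + 9 = 30.
For comparison, the top-then-right route costs 37.

30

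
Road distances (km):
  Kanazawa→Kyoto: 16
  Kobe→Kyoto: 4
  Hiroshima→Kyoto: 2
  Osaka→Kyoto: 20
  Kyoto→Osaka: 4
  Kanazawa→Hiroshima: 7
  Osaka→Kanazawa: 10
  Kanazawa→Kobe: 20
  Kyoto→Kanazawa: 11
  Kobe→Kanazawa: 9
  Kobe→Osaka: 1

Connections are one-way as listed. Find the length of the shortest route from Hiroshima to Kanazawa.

Paths from Hiroshima to Kanazawa:
Hiroshima - Kyoto - Kanazawa: 2 + 11 = 13
Hiroshima - Kyoto - Osaka - Kanazawa: 2 + 4 + 10 = 16
Best route has total 13 km.

13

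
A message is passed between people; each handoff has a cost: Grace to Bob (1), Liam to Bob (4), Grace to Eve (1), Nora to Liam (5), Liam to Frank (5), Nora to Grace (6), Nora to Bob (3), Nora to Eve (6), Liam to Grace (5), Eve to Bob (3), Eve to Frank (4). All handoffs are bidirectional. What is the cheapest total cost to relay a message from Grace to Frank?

5

Comparing a few candidate routes:
Grace - Eve - Frank: 1 + 4 = 5
Grace - Bob - Liam - Frank: 1 + 4 + 5 = 10
Grace - Liam - Frank: 5 + 5 = 10
Grace - Bob - Eve - Frank: 1 + 3 + 4 = 8
The minimum is 5.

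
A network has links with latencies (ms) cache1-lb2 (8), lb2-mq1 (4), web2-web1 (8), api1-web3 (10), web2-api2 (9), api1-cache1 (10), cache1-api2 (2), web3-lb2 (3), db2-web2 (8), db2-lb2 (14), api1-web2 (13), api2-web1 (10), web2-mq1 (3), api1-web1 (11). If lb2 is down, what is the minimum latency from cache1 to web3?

A few of the cache1→web3 routes:
cache1→api2→web2→web1→api1→web3: 2 + 9 + 8 + 11 + 10 = 40
cache1→api2→web2→api1→web3: 2 + 9 + 13 + 10 = 34
cache1→api1→web3: 10 + 10 = 20
cache1→api2→web1→api1→web3: 2 + 10 + 11 + 10 = 33
The minimum is 20 ms.

20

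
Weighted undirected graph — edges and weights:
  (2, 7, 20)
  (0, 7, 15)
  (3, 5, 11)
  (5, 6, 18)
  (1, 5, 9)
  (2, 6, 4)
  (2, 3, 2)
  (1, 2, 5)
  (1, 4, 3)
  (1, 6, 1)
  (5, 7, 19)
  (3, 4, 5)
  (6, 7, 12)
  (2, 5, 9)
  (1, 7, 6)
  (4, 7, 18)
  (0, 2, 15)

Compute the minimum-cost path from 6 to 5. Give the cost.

A few of the 6→5 routes:
6→2→3→5: 4 + 2 + 11 = 17
6→1→5: 1 + 9 = 10
6→1→2→5: 1 + 5 + 9 = 15
6→2→5: 4 + 9 = 13
The minimum is 10.

10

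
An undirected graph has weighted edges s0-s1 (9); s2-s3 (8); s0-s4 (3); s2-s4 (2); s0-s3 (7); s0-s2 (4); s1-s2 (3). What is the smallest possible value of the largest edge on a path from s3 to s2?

Routes from s3 to s2:
s3→s2: max(8) = 8
s3→s0→s4→s2: max(7, 3, 2) = 7
s3→s0→s1→s2: max(7, 9, 3) = 9
s3→s0→s2: max(7, 4) = 7
Best route has worst link 7.

7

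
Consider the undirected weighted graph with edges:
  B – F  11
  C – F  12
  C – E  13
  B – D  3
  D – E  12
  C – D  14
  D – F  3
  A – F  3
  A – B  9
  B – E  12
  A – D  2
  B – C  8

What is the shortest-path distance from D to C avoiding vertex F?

Checking several routes:
D → E → C: 12 + 13 = 25
D → A → B → C: 2 + 9 + 8 = 19
D → B → E → C: 3 + 12 + 13 = 28
D → B → C: 3 + 8 = 11
D → C: 14
Best route has total 11.

11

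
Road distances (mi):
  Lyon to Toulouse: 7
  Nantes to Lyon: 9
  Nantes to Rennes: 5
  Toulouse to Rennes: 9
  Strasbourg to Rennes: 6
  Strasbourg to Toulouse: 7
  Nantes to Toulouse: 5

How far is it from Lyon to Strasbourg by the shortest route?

14

Checking several routes:
Lyon → Toulouse → Strasbourg: 7 + 7 = 14
Lyon → Nantes → Rennes → Strasbourg: 9 + 5 + 6 = 20
Lyon → Toulouse → Rennes → Strasbourg: 7 + 9 + 6 = 22
Lyon → Nantes → Toulouse → Strasbourg: 9 + 5 + 7 = 21
Lyon → Toulouse → Nantes → Rennes → Strasbourg: 7 + 5 + 5 + 6 = 23
Best route has total 14 mi.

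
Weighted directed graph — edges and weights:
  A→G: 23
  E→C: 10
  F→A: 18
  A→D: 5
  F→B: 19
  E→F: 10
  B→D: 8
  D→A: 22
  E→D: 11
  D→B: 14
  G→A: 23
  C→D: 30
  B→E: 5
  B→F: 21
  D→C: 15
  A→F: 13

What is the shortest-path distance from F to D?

Candidate routes:
F - A - D: 18 + 5 = 23
F - B - E - C - D: 19 + 5 + 10 + 30 = 64
F - B - E - D: 19 + 5 + 11 = 35
F - B - D: 19 + 8 = 27
The minimum is 23.

23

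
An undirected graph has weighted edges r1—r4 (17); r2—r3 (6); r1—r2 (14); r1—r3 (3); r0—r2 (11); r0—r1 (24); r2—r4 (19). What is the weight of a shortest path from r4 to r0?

A few of the r4→r0 routes:
r4 -> r1 -> r3 -> r2 -> r0: 17 + 3 + 6 + 11 = 37
r4 -> r1 -> r2 -> r0: 17 + 14 + 11 = 42
r4 -> r2 -> r0: 19 + 11 = 30
r4 -> r1 -> r0: 17 + 24 = 41
Shortest: 30.

30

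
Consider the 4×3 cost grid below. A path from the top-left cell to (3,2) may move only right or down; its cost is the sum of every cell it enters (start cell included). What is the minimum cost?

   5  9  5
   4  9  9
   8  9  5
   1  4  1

Take [0,0] -> [1,0] -> [2,0] -> [3,0] -> [3,1] -> [3,2] for a total of 5 + 4 + 8 + 1 + 4 + 1 = 23.
For comparison, the top-then-right route costs 34.

23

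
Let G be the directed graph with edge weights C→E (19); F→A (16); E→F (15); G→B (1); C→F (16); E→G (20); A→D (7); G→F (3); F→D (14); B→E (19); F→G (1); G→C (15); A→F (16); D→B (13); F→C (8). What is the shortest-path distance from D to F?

Candidate routes:
D→B→E→F: 13 + 19 + 15 = 47
D→B→E→G→F: 13 + 19 + 20 + 3 = 55
D→B→E→G→C→F: 13 + 19 + 20 + 15 + 16 = 83
Best route has total 47.

47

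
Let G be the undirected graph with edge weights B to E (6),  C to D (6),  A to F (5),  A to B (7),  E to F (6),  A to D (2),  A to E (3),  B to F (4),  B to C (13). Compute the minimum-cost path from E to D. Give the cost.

Comparing a few candidate routes:
E-F-A-D: 6 + 5 + 2 = 13
E-B-F-A-D: 6 + 4 + 5 + 2 = 17
E-A-D: 3 + 2 = 5
E-B-A-D: 6 + 7 + 2 = 15
E-F-B-A-D: 6 + 4 + 7 + 2 = 19
Best route has total 5.

5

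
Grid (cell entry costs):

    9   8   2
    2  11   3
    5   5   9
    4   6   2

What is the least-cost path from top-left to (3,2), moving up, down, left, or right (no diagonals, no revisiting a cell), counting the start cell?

28

Take (0,0) (1,0) (2,0) (3,0) (3,1) (3,2) for a total of 9 + 2 + 5 + 4 + 6 + 2 = 28.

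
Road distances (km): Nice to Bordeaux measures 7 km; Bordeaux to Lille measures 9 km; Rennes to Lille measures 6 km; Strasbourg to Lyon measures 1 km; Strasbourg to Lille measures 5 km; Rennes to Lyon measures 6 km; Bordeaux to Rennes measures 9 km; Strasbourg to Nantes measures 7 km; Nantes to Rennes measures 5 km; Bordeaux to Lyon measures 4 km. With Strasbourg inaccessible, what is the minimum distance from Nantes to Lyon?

11

Candidate routes:
Nantes -> Rennes -> Lyon: 5 + 6 = 11
Nantes -> Rennes -> Lille -> Bordeaux -> Lyon: 5 + 6 + 9 + 4 = 24
Nantes -> Rennes -> Bordeaux -> Lyon: 5 + 9 + 4 = 18
Best route has total 11 km.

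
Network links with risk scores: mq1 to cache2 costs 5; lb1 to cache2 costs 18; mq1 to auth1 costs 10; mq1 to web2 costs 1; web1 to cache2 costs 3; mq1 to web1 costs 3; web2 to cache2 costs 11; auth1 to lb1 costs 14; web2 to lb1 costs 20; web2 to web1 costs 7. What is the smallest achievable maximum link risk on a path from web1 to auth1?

10

Checking several routes:
web1→web2→mq1→auth1: max(7, 1, 10) = 10
web1→cache2→web2→mq1→auth1: max(3, 11, 1, 10) = 11
web1→cache2→mq1→auth1: max(3, 5, 10) = 10
web1→mq1→auth1: max(3, 10) = 10
The minimum achievable maximum is 10.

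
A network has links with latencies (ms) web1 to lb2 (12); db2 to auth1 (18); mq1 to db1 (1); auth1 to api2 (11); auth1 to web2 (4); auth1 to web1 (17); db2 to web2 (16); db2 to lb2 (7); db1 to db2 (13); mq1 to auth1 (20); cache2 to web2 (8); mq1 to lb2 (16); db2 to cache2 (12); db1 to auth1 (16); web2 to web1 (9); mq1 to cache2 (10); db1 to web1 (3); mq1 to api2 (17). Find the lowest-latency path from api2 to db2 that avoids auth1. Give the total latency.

Checking several routes:
api2 -> mq1 -> db1 -> web1 -> web2 -> db2: 17 + 1 + 3 + 9 + 16 = 46
api2 -> mq1 -> db1 -> web1 -> web2 -> cache2 -> db2: 17 + 1 + 3 + 9 + 8 + 12 = 50
api2 -> mq1 -> cache2 -> db2: 17 + 10 + 12 = 39
api2 -> mq1 -> db1 -> web1 -> lb2 -> db2: 17 + 1 + 3 + 12 + 7 = 40
api2 -> mq1 -> lb2 -> db2: 17 + 16 + 7 = 40
api2 -> mq1 -> db1 -> db2: 17 + 1 + 13 = 31
The minimum is 31 ms.

31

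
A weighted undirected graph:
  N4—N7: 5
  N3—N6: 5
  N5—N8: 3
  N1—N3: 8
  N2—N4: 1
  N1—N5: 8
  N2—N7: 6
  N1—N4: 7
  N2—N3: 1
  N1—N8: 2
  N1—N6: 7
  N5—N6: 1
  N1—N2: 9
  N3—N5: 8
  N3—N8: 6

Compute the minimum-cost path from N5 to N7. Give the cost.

A few of the N5→N7 routes:
N5→N8→N3→N2→N7: 3 + 6 + 1 + 6 = 16
N5→N3→N2→N4→N7: 8 + 1 + 1 + 5 = 15
N5→N6→N3→N2→N7: 1 + 5 + 1 + 6 = 13
N5→N6→N3→N2→N4→N7: 1 + 5 + 1 + 1 + 5 = 13
N5→N3→N2→N7: 8 + 1 + 6 = 15
Best route has total 13.

13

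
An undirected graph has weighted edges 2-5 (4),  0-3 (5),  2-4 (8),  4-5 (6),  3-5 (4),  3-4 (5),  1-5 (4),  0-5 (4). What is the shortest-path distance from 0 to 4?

10

Paths from 0 to 4:
0 → 5 → 2 → 4: 4 + 4 + 8 = 16
0 → 5 → 3 → 4: 4 + 4 + 5 = 13
0 → 3 → 5 → 2 → 4: 5 + 4 + 4 + 8 = 21
0 → 5 → 4: 4 + 6 = 10
0 → 3 → 5 → 4: 5 + 4 + 6 = 15
0 → 3 → 4: 5 + 5 = 10
Best route has total 10.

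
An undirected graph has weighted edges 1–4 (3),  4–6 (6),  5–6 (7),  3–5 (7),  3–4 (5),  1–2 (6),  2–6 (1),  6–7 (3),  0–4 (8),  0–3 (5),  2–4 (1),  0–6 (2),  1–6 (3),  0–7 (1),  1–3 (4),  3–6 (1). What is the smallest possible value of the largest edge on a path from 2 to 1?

Checking several routes:
2 -> 4 -> 1: max(1, 3) = 3
2 -> 6 -> 1: max(1, 3) = 3
2 -> 4 -> 3 -> 0 -> 6 -> 1: max(1, 5, 5, 2, 3) = 5
2 -> 6 -> 3 -> 1: max(1, 1, 4) = 4
Best route has worst link 3.

3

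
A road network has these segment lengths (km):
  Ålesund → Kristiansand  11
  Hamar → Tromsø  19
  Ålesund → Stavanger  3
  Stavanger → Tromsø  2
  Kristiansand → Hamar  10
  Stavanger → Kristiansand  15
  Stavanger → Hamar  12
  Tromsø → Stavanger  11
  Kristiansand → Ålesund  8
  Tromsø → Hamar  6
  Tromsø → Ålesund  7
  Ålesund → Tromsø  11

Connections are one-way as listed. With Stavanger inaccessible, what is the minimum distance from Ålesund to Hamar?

Paths from Ålesund to Hamar avoiding Stavanger:
Ålesund-Tromsø-Hamar: 11 + 6 = 17
Ålesund-Kristiansand-Hamar: 11 + 10 = 21
Best route has total 17 km.

17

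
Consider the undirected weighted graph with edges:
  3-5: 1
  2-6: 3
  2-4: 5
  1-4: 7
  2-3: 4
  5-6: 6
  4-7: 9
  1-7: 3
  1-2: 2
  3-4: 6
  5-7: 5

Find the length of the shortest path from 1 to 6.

A few of the 1→6 routes:
1 → 7 → 5 → 6: 3 + 5 + 6 = 14
1 → 2 → 6: 2 + 3 = 5
1 → 2 → 4 → 3 → 5 → 6: 2 + 5 + 6 + 1 + 6 = 20
1 → 2 → 3 → 5 → 6: 2 + 4 + 1 + 6 = 13
1 → 7 → 5 → 3 → 2 → 6: 3 + 5 + 1 + 4 + 3 = 16
1 → 4 → 2 → 6: 7 + 5 + 3 = 15
Shortest: 5.

5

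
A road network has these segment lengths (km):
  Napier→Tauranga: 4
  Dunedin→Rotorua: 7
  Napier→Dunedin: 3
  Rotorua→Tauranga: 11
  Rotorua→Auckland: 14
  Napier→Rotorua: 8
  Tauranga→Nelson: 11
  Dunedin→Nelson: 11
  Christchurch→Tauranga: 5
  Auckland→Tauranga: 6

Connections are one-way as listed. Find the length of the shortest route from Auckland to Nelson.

Routes from Auckland to Nelson:
Auckland-Tauranga-Nelson: 6 + 11 = 17
Best route has total 17 km.

17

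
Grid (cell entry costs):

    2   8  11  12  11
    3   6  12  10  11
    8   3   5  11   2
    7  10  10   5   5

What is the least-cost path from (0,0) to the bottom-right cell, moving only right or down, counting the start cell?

37

Take [0,0] → [1,0] → [1,1] → [2,1] → [2,2] → [2,3] → [2,4] → [3,4] for a total of 2 + 3 + 6 + 3 + 5 + 11 + 2 + 5 = 37.
For comparison, the top-then-right route costs 62.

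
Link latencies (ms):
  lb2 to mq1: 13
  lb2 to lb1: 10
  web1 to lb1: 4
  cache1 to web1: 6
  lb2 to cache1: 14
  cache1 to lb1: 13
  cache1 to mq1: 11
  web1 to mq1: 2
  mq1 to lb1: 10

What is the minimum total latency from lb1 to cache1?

Comparing a few candidate routes:
lb1→web1→mq1→cache1: 4 + 2 + 11 = 17
lb1→mq1→cache1: 10 + 11 = 21
lb1→web1→cache1: 4 + 6 = 10
lb1→mq1→web1→cache1: 10 + 2 + 6 = 18
lb1→cache1: 13
The minimum is 10 ms.

10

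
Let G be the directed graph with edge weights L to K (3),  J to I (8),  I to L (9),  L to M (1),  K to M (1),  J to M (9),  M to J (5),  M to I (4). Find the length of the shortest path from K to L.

Routes from K to L:
K → M → J → I → L: 1 + 5 + 8 + 9 = 23
K → M → I → L: 1 + 4 + 9 = 14
Best route has total 14.

14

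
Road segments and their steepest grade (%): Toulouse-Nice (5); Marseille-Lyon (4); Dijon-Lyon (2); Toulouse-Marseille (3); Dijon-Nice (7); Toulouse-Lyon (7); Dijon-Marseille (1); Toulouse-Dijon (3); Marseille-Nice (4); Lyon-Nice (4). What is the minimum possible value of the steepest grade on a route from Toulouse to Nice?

4

Checking several routes:
Toulouse - Marseille - Nice: max(3, 4) = 4
Toulouse - Dijon - Lyon - Marseille - Nice: max(3, 2, 4, 4) = 4
Toulouse - Dijon - Lyon - Nice: max(3, 2, 4) = 4
Toulouse - Marseille - Dijon - Lyon - Nice: max(3, 1, 2, 4) = 4
Toulouse - Marseille - Lyon - Nice: max(3, 4, 4) = 4
The minimum achievable maximum is 4%.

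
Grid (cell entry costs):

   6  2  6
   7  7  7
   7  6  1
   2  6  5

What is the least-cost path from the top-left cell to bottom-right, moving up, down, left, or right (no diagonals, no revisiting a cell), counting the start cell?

Take [0,0] -> [0,1] -> [0,2] -> [1,2] -> [2,2] -> [3,2] for a total of 6 + 2 + 6 + 7 + 1 + 5 = 27.

27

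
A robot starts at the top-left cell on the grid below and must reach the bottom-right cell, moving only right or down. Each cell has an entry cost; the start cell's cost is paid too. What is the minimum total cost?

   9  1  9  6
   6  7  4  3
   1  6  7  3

One optimal route is (0,0) → (0,1) → (1,1) → (1,2) → (1,3) → (2,3).
Its cost is 9 + 1 + 7 + 4 + 3 + 3 = 27.
For comparison, the top-then-right route costs 31.

27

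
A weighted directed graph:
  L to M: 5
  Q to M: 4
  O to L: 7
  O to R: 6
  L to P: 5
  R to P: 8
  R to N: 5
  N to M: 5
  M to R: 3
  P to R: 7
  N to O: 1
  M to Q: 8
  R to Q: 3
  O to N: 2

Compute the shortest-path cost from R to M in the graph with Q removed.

10

Routes from R to M avoiding Q:
R -> N -> M: 5 + 5 = 10
R -> N -> O -> L -> M: 5 + 1 + 7 + 5 = 18
The minimum is 10.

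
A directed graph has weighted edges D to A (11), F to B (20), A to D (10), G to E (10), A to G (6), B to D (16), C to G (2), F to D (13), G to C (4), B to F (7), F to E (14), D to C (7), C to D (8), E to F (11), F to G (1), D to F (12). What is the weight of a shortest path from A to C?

10

Paths from A to C:
A -> G -> E -> F -> D -> C: 6 + 10 + 11 + 13 + 7 = 47
A -> D -> C: 10 + 7 = 17
A -> D -> F -> G -> C: 10 + 12 + 1 + 4 = 27
A -> G -> E -> F -> B -> D -> C: 6 + 10 + 11 + 20 + 16 + 7 = 70
A -> G -> C: 6 + 4 = 10
The minimum is 10.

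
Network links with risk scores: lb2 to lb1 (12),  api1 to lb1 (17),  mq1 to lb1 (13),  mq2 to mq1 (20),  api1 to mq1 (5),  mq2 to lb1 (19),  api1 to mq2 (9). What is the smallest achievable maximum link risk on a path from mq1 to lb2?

Some routes from mq1 to lb2:
mq1 → api1 → mq2 → lb1 → lb2: max(5, 9, 19, 12) = 19
mq1 → api1 → lb1 → lb2: max(5, 17, 12) = 17
mq1 → lb1 → lb2: max(13, 12) = 13
Best route has worst link 13.

13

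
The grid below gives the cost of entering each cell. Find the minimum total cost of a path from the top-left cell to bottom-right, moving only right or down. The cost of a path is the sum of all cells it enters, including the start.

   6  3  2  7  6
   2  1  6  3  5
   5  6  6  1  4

23

Cheapest: [0,0] -> [1,0] -> [1,1] -> [1,2] -> [1,3] -> [2,3] -> [2,4]
  6 + 2 + 1 + 6 + 3 + 1 + 4 = 23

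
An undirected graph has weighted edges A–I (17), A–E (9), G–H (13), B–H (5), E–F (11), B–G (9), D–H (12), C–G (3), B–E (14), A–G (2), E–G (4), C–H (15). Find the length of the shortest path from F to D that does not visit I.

Comparing a few candidate routes:
F - E - A - G - H - D: 11 + 9 + 2 + 13 + 12 = 47
F - E - G - H - D: 11 + 4 + 13 + 12 = 40
F - E - G - C - H - D: 11 + 4 + 3 + 15 + 12 = 45
F - E - G - B - H - D: 11 + 4 + 9 + 5 + 12 = 41
F - E - B - H - D: 11 + 14 + 5 + 12 = 42
The minimum is 40.

40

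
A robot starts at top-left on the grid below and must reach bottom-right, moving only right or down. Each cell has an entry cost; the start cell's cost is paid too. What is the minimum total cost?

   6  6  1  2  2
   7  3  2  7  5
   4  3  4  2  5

Best path: [0,0] -> [0,1] -> [0,2] -> [1,2] -> [2,2] -> [2,3] -> [2,4]
Cost: 6 + 6 + 1 + 2 + 4 + 2 + 5 = 26

26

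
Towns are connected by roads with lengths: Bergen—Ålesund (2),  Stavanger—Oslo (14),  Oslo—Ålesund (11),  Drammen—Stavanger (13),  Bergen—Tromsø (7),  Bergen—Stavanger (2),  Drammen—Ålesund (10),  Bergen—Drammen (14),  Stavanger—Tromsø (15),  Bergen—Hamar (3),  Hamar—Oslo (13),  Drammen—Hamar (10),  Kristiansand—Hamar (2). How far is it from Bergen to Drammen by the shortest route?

12

Checking several routes:
Bergen → Hamar → Drammen: 3 + 10 = 13
Bergen → Drammen: 14
Bergen → Stavanger → Drammen: 2 + 13 = 15
Bergen → Ålesund → Drammen: 2 + 10 = 12
Shortest: 12.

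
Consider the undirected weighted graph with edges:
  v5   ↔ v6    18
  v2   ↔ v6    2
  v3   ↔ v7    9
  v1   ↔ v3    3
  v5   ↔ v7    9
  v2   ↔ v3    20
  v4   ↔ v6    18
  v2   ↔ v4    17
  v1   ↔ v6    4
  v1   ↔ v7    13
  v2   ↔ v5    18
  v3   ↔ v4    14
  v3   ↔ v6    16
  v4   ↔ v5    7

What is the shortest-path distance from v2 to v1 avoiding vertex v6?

Some routes from v2 to v1 avoiding v6:
v2→v4→v3→v1: 17 + 14 + 3 = 34
v2→v3→v1: 20 + 3 = 23
v2→v5→v7→v3→v1: 18 + 9 + 9 + 3 = 39
v2→v5→v7→v1: 18 + 9 + 13 = 40
Shortest: 23.

23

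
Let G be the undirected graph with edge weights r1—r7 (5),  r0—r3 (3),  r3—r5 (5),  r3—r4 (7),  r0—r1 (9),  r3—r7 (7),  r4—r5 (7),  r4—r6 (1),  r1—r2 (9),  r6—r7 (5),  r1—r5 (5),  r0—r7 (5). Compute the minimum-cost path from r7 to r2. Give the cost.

14

Some routes from r7 to r2:
r7→r1→r2: 5 + 9 = 14
r7→r0→r1→r2: 5 + 9 + 9 = 23
r7→r3→r5→r1→r2: 7 + 5 + 5 + 9 = 26
Best route has total 14.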